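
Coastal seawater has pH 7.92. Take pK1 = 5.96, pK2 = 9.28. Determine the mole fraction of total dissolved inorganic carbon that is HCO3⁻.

α₁ = 1 / (1 + [H⁺]/K1 + K2/[H⁺]) = 1 / (1 + 10^-1.96 + 10^-1.36)
   = 1 / (1 + 0.010965 + 0.043652) = 1/1.0546 = 0.9482

α₁ = 0.948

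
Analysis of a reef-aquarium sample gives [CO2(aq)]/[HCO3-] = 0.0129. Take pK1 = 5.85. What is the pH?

From K1 = [H⁺][HCO3-]/[CO2(aq)]:  pH = pK1 − log₁₀([CO2(aq)]/[HCO3-])
log₁₀(0.0129) = -1.889
pH = 5.85 − (-1.889) = 7.74

pH = 7.74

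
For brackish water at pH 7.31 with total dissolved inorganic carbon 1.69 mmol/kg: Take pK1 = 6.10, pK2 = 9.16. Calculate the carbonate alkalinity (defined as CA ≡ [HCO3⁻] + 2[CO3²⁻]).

CA = [HCO3⁻] + 2[CO3²⁻] = (α₁ + 2α₂)·DIC
At pH 7.31: [H⁺]/K1 = 10^-1.21 = 0.061660, K2/[H⁺] = 10^-1.85 = 0.014125
α₁ = 1/(1 + 0.061660 + 0.014125) = 1/1.0758 = 0.9296; α₂ = α₁·K2/[H⁺] = 0.01313
α₁ + 2α₂ = 0.9558
CA = 0.9558 × 1.69 = 1.62 mmol/kg

CA = 1.62 mmol/kg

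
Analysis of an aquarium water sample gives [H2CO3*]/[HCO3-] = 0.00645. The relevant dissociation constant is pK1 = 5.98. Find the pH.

From K1 = [H⁺][HCO3-]/[H2CO3*]:  pH = pK1 − log₁₀([H2CO3*]/[HCO3-])
log₁₀(0.00645) = -2.190
pH = 5.98 − (-2.190) = 8.17

pH = 8.17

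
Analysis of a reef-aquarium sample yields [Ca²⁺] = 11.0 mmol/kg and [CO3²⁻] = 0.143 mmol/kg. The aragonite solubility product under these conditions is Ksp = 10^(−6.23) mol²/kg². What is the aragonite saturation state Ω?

Ksp = 10^(−6.23) = 5.888×10^-7
Ω = [Ca²⁺][CO3²⁻]/Ksp = (11.0×10^-3)(0.143×10^-3) / 5.888×10^-7 = 2.67

Ω = 2.67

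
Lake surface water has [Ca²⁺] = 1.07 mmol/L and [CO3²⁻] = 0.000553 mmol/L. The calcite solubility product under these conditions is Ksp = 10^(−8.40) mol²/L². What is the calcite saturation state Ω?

Ksp = 10^(−8.40) = 3.981×10^-9
Ω = [Ca²⁺][CO3²⁻]/Ksp = (1.07×10^-3)(0.000553×10^-3) / 3.981×10^-9 = 0.149

Ω = 0.149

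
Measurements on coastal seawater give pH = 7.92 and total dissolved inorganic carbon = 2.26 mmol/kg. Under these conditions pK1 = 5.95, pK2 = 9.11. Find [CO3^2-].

α₂ = 1 / (1 + [H⁺]/K2 + [H⁺]²/(K1K2)) = 1 / (1 + 10^+1.19 + 10^-0.78)
   = 1 / (1 + 15.488 + 0.16596) = 1/16.654 = 0.06005
[CO3²⁻] = α₂ × DIC = 0.06005 × 2.26 = 0.136 mmol/kg

[CO3²⁻] = 0.136 mmol/kg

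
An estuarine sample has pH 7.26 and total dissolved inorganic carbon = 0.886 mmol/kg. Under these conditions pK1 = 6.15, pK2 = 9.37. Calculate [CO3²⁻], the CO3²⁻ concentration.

[CO3²⁻] = 6.34 μmol/kg

α₂ = 1 / (1 + [H⁺]/K2 + [H⁺]²/(K1K2)) = 1 / (1 + 10^+2.11 + 10^+1.00)
   = 1 / (1 + 128.82 + 10.000) = 1/139.82 = 0.007152
[CO3²⁻] = α₂ × DIC = 0.007152 × 0.886 = 0.00634 mmol/kg = 6.34 μmol/kg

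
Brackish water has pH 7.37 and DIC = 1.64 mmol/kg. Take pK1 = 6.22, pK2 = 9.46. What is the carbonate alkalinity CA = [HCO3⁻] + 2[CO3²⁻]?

CA = 1.54 mmol/kg

CA = [HCO3⁻] + 2[CO3²⁻] = (α₁ + 2α₂)·DIC
At pH 7.37: [H⁺]/K1 = 10^-1.15 = 0.070795, K2/[H⁺] = 10^-2.09 = 0.0081283
α₁ = 1/(1 + 0.070795 + 0.0081283) = 1/1.0789 = 0.9269; α₂ = α₁·K2/[H⁺] = 0.007534
α₁ + 2α₂ = 0.9419
CA = 0.9419 × 1.64 = 1.54 mmol/kg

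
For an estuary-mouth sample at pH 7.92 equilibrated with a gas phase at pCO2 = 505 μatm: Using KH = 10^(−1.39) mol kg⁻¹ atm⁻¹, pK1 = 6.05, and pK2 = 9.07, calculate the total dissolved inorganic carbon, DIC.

[CO2*] = KH · pCO2 = 10^(−1.39) × 505×10^-6 = 2.057×10^-5 mol/kg
α₀ = 1/(1 + K1/[H⁺] + K1K2/[H⁺]²) = 1/(1 + 10^+1.87 + 10^+0.72) = 0.01244
DIC = [CO2*]/α₀ = 2.057×10^-5 / 0.01244 = 1.65 mmol/kg

DIC = 1.65 mmol/kg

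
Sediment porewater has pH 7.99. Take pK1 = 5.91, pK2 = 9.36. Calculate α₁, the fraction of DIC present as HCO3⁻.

α₁ = 0.951

α₁ = 1 / (1 + [H⁺]/K1 + K2/[H⁺]) = 1 / (1 + 10^-2.08 + 10^-1.37)
   = 1 / (1 + 0.0083176 + 0.042658) = 1/1.0510 = 0.9515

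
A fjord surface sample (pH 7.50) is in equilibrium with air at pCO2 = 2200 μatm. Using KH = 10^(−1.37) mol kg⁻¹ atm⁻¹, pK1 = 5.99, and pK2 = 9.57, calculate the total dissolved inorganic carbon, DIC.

DIC = 3.16 mmol/kg

[CO2*] = KH · pCO2 = 10^(−1.37) × 2200×10^-6 = 9.385×10^-5 mol/kg
α₀ = 1/(1 + K1/[H⁺] + K1K2/[H⁺]²) = 1/(1 + 10^+1.51 + 10^-0.56) = 0.02973
DIC = [CO2*]/α₀ = 9.385×10^-5 / 0.02973 = 3.16 mmol/kg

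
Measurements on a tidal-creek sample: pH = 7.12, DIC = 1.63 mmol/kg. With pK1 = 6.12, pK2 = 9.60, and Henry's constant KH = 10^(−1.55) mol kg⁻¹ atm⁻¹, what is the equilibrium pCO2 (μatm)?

α₀ = 1 / (1 + K1/[H⁺] + K1K2/[H⁺]²) = 1 / (1 + 10^+1.00 + 10^-1.48)
   = 1 / (1 + 10.000 + 0.033113) = 1/11.033 = 0.09064
[CO2*] = α₀ × DIC = 0.09064 × 1.63 = 0.1477 mmol/kg
pCO2 = [CO2*]/KH = 1.477×10^-4 / 2.818×10^-2 = 5240 μatm

pCO2 = 5240 μatm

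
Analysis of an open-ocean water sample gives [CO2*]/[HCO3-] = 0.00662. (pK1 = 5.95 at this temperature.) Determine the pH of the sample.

pH = 8.13

From K1 = [H⁺][HCO3-]/[CO2*]:  pH = pK1 − log₁₀([CO2*]/[HCO3-])
log₁₀(0.00662) = -2.179
pH = 5.95 − (-2.179) = 8.13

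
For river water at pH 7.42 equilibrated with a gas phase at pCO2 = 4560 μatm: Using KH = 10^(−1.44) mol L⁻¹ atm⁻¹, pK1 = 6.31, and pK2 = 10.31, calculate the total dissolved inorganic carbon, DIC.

[CO2*] = KH · pCO2 = 10^(−1.44) × 4560×10^-6 = 1.656×10^-4 mol/L
α₀ = 1/(1 + K1/[H⁺] + K1K2/[H⁺]²) = 1/(1 + 10^+1.11 + 10^-1.78) = 0.07195
DIC = [CO2*]/α₀ = 1.656×10^-4 / 0.07195 = 2.30 mmol/L

DIC = 2.30 mmol/L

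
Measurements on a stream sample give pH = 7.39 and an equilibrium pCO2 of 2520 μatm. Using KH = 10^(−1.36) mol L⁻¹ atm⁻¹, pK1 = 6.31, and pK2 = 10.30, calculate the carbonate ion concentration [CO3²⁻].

[CO3²⁻] = 1.63 μmol/L

[CO2*] = KH · pCO2 = 10^(−1.36) × 2520×10^-6 = 1.100×10^-4 mol/L
α₀ = 1/(1 + K1/[H⁺] + K1K2/[H⁺]²) = 1/(1 + 10^+1.08 + 10^-1.83) = 0.07670
DIC = [CO2*]/α₀ = 1.100×10^-4 / 0.07670 = 1.434 mmol/L
[CO3²⁻] = α₂·DIC; α₂ = 0.001135, so [CO3²⁻] = 0.001135 × 1.434 = 0.00163 mmol/L = 1.63 μmol/L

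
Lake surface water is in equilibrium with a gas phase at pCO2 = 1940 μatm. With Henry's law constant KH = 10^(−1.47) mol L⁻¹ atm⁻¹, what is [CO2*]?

KH = 10^(−1.47) = 3.388×10^-2 mol L⁻¹ atm⁻¹
[CO2*] = KH · pCO2 = 3.388×10^-2 × 1940×10^-6 atm = 6.57×10^-5 mol/L

[CO2*] = 65.7 μmol/L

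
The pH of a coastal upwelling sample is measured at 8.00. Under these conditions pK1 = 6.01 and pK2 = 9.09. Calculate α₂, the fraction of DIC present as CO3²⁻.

α₂ = 0.0745

α₂ = 1 / (1 + [H⁺]/K2 + [H⁺]²/(K1K2)) = 1 / (1 + 10^+1.09 + 10^-0.90)
   = 1 / (1 + 12.303 + 0.12589) = 1/13.429 = 0.07447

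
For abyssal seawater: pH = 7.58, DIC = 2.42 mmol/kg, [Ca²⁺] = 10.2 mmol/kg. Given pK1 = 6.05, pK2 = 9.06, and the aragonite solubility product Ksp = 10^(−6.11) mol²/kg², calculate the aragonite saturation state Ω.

Ω = 0.991

α₂ = 1 / (1 + [H⁺]/K2 + [H⁺]²/(K1K2)) = 1 / (1 + 10^+1.48 + 10^-0.05)
   = 1 / (1 + 30.200 + 0.89125) = 1/32.091 = 0.03116
[CO3²⁻] = α₂ × DIC = 0.03116 × 2.42 = 0.07541 mmol/kg
Ksp = 10^(−6.11) = 7.762×10^-7
Ω = [Ca²⁺][CO3²⁻]/Ksp = (10.2×10^-3)(7.541×10^-5) / 7.762×10^-7 = 0.991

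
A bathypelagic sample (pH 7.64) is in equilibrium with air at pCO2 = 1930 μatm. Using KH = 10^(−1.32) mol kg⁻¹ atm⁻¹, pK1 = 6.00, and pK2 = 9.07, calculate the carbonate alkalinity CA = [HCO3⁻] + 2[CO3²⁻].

CA = 4.33 mmol/kg

[CO2*] = KH · pCO2 = 10^(−1.32) × 1930×10^-6 = 9.238×10^-5 mol/kg
α₀ = 1/(1 + K1/[H⁺] + K1K2/[H⁺]²) = 1/(1 + 10^+1.64 + 10^+0.21) = 0.02161
DIC = [CO2*]/α₀ = 9.238×10^-5 / 0.02161 = 4.275 mmol/kg
CA = (α₁ + 2α₂)·DIC = (0.9433 + 2×0.03505) × 4.275 = 4.33 mmol/kg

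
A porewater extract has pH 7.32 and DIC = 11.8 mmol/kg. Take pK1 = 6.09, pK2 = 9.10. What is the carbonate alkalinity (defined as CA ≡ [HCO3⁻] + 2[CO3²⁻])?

CA = [HCO3⁻] + 2[CO3²⁻] = (α₁ + 2α₂)·DIC
At pH 7.32: [H⁺]/K1 = 10^-1.23 = 0.058884, K2/[H⁺] = 10^-1.78 = 0.016596
α₁ = 1/(1 + 0.058884 + 0.016596) = 1/1.0755 = 0.9298; α₂ = α₁·K2/[H⁺] = 0.01543
α₁ + 2α₂ = 0.9607
CA = 0.9607 × 11.8 = 11.3 mmol/kg

CA = 11.3 mmol/kg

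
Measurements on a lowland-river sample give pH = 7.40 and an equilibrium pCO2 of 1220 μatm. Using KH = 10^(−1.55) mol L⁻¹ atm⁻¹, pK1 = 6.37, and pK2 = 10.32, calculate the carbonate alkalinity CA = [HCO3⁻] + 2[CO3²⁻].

CA = 0.369 mmol/L

[CO2*] = KH · pCO2 = 10^(−1.55) × 1220×10^-6 = 3.438×10^-5 mol/L
α₀ = 1/(1 + K1/[H⁺] + K1K2/[H⁺]²) = 1/(1 + 10^+1.03 + 10^-1.89) = 0.08527
DIC = [CO2*]/α₀ = 3.438×10^-5 / 0.08527 = 0.4033 mmol/L
CA = (α₁ + 2α₂)·DIC = (0.9136 + 2×0.001098) × 0.4033 = 0.369 mmol/L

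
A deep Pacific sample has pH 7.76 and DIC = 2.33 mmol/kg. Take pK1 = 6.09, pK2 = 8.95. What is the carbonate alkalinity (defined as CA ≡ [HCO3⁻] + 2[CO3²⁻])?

CA = [HCO3⁻] + 2[CO3²⁻] = (α₁ + 2α₂)·DIC
At pH 7.76: [H⁺]/K1 = 10^-1.67 = 0.021380, K2/[H⁺] = 10^-1.19 = 0.064565
α₁ = 1/(1 + 0.021380 + 0.064565) = 1/1.0859 = 0.9209; α₂ = α₁·K2/[H⁺] = 0.05946
α₁ + 2α₂ = 1.0398
CA = 1.0398 × 2.33 = 2.42 mmol/kg

CA = 2.42 mmol/kg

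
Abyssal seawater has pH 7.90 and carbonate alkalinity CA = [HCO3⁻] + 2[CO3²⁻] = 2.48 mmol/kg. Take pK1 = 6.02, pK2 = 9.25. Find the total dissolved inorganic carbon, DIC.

CA = [HCO3⁻] + 2[CO3²⁻] = (α₁ + 2α₂)·DIC
At pH 7.90: [H⁺]/K1 = 10^-1.88 = 0.013183, K2/[H⁺] = 10^-1.35 = 0.044668
α₁ = 1/(1 + 0.013183 + 0.044668) = 1/1.0579 = 0.9453; α₂ = α₁·K2/[H⁺] = 0.04223
α₁ + 2α₂ = 1.0298
DIC = CA / (α₁ + 2α₂) = 2.48 / 1.0298 = 2.41 mmol/kg

DIC = 2.41 mmol/kg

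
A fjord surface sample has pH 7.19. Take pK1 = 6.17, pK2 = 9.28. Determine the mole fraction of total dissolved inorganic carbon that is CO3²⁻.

α₂ = 0.00737

α₂ = 1 / (1 + [H⁺]/K2 + [H⁺]²/(K1K2)) = 1 / (1 + 10^+2.09 + 10^+1.07)
   = 1 / (1 + 123.03 + 11.749) = 1/135.78 = 0.007365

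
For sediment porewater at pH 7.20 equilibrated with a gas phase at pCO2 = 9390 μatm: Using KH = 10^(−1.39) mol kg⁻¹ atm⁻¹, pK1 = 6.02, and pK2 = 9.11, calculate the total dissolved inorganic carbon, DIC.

DIC = 6.24 mmol/kg

[CO2*] = KH · pCO2 = 10^(−1.39) × 9390×10^-6 = 3.825×10^-4 mol/kg
α₀ = 1/(1 + K1/[H⁺] + K1K2/[H⁺]²) = 1/(1 + 10^+1.18 + 10^-0.73) = 0.06127
DIC = [CO2*]/α₀ = 3.825×10^-4 / 0.06127 = 6.24 mmol/kg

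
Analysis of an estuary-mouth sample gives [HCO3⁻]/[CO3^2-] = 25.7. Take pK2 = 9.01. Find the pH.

pH = 7.60

From K2 = [H⁺][CO3^2-]/[HCO3⁻]:  pH = pK2 − log₁₀([HCO3⁻]/[CO3^2-])
log₁₀(25.7) = +1.410
pH = 9.01 − (+1.410) = 7.60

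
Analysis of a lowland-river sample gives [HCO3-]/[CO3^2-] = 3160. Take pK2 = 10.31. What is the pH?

From K2 = [H⁺][CO3^2-]/[HCO3-]:  pH = pK2 − log₁₀([HCO3-]/[CO3^2-])
log₁₀(3160) = +3.500
pH = 10.31 − (+3.500) = 6.81

pH = 6.81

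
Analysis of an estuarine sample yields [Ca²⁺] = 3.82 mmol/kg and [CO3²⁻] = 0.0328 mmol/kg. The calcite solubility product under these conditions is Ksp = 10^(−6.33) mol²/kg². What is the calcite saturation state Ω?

Ksp = 10^(−6.33) = 4.677×10^-7
Ω = [Ca²⁺][CO3²⁻]/Ksp = (3.82×10^-3)(0.0328×10^-3) / 4.677×10^-7 = 0.268

Ω = 0.268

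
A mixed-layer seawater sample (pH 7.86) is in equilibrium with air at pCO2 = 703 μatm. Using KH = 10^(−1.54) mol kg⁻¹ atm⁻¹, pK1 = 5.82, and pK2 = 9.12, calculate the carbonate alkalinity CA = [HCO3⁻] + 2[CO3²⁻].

[CO2*] = KH · pCO2 = 10^(−1.54) × 703×10^-6 = 2.027×10^-5 mol/kg
α₀ = 1/(1 + K1/[H⁺] + K1K2/[H⁺]²) = 1/(1 + 10^+2.04 + 10^+0.78) = 0.008571
DIC = [CO2*]/α₀ = 2.027×10^-5 / 0.008571 = 2.366 mmol/kg
CA = (α₁ + 2α₂)·DIC = (0.9398 + 2×0.05164) × 2.366 = 2.47 mmol/kg

CA = 2.47 mmol/kg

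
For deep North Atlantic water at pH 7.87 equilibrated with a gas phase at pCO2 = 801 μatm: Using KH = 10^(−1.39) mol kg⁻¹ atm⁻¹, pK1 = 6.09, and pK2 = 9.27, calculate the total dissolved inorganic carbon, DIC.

DIC = 2.08 mmol/kg

[CO2*] = KH · pCO2 = 10^(−1.39) × 801×10^-6 = 3.263×10^-5 mol/kg
α₀ = 1/(1 + K1/[H⁺] + K1K2/[H⁺]²) = 1/(1 + 10^+1.78 + 10^+0.38) = 0.01571
DIC = [CO2*]/α₀ = 3.263×10^-5 / 0.01571 = 2.08 mmol/kg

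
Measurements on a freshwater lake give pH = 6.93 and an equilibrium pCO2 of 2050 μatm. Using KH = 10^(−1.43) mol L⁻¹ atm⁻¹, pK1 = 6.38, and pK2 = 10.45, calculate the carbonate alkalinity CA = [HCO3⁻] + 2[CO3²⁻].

[CO2*] = KH · pCO2 = 10^(−1.43) × 2050×10^-6 = 7.616×10^-5 mol/L
α₀ = 1/(1 + K1/[H⁺] + K1K2/[H⁺]²) = 1/(1 + 10^+0.55 + 10^-2.97) = 0.2198
DIC = [CO2*]/α₀ = 7.616×10^-5 / 0.2198 = 0.3465 mmol/L
CA = (α₁ + 2α₂)·DIC = (0.7799 + 2×0.0002355) × 0.3465 = 0.270 mmol/L

CA = 0.270 mmol/L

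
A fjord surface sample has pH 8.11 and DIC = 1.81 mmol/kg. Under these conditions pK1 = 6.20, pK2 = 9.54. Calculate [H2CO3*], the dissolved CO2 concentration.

α₀ = 1 / (1 + K1/[H⁺] + K1K2/[H⁺]²) = 1 / (1 + 10^+1.91 + 10^+0.48)
   = 1 / (1 + 81.283 + 3.0200) = 1/85.303 = 0.01172
[CO2*] = α₀ × DIC = 0.01172 × 1.81 = 0.0212 mmol/kg

[CO2*] = 0.0212 mmol/kg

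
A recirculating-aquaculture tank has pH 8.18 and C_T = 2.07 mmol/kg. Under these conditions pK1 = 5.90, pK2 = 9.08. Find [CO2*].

α₀ = 1 / (1 + K1/[H⁺] + K1K2/[H⁺]²) = 1 / (1 + 10^+2.28 + 10^+1.38)
   = 1 / (1 + 190.55 + 23.988) = 1/215.53 = 0.004640
[CO2*] = α₀ × DIC = 0.004640 × 2.07 = 0.00960 mmol/kg = 9.60 μmol/kg

[CO2*] = 9.60 μmol/kg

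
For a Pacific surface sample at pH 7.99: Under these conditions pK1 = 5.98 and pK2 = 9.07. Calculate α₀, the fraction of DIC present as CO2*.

α₀ = 1 / (1 + K1/[H⁺] + K1K2/[H⁺]²) = 1 / (1 + 10^+2.01 + 10^+0.93)
   = 1 / (1 + 102.33 + 8.5114) = 1/111.84 = 0.008941

α₀ = 0.00894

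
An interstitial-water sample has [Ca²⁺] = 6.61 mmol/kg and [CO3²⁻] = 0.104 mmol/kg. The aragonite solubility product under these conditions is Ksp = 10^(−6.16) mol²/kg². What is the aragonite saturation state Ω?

Ksp = 10^(−6.16) = 6.918×10^-7
Ω = [Ca²⁺][CO3²⁻]/Ksp = (6.61×10^-3)(0.104×10^-3) / 6.918×10^-7 = 0.994

Ω = 0.994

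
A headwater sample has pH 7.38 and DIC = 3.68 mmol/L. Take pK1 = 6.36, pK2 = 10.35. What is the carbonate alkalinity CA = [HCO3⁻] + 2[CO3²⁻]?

CA = [HCO3⁻] + 2[CO3²⁻] = (α₁ + 2α₂)·DIC
At pH 7.38: [H⁺]/K1 = 10^-1.02 = 0.095499, K2/[H⁺] = 10^-2.97 = 0.0010715
α₁ = 1/(1 + 0.095499 + 0.0010715) = 1/1.0966 = 0.9119; α₂ = α₁·K2/[H⁺] = 0.0009772
α₁ + 2α₂ = 0.9139
CA = 0.9139 × 3.68 = 3.36 mmol/L

CA = 3.36 mmol/L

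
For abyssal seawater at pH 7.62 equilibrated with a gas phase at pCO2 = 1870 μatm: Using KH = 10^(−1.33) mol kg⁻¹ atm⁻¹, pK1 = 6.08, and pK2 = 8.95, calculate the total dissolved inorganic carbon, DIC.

[CO2*] = KH · pCO2 = 10^(−1.33) × 1870×10^-6 = 8.747×10^-5 mol/kg
α₀ = 1/(1 + K1/[H⁺] + K1K2/[H⁺]²) = 1/(1 + 10^+1.54 + 10^+0.21) = 0.02681
DIC = [CO2*]/α₀ = 8.747×10^-5 / 0.02681 = 3.26 mmol/kg

DIC = 3.26 mmol/kg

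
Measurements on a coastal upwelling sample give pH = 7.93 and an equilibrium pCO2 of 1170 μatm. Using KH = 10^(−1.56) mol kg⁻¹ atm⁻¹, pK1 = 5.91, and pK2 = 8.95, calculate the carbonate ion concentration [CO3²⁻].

[CO3²⁻] = 0.322 mmol/kg

[CO2*] = KH · pCO2 = 10^(−1.56) × 1170×10^-6 = 3.222×10^-5 mol/kg
α₀ = 1/(1 + K1/[H⁺] + K1K2/[H⁺]²) = 1/(1 + 10^+2.02 + 10^+1.00) = 0.008642
DIC = [CO2*]/α₀ = 3.222×10^-5 / 0.008642 = 3.729 mmol/kg
[CO3²⁻] = α₂·DIC; α₂ = 0.08642, so [CO3²⁻] = 0.08642 × 3.729 = 0.322 mmol/kg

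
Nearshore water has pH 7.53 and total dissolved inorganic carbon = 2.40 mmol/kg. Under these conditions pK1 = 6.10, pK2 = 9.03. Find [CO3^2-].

α₂ = 1 / (1 + [H⁺]/K2 + [H⁺]²/(K1K2)) = 1 / (1 + 10^+1.50 + 10^+0.07)
   = 1 / (1 + 31.623 + 1.1749) = 1/33.798 = 0.02959
[CO3²⁻] = α₂ × DIC = 0.02959 × 2.40 = 0.0710 mmol/kg

[CO3²⁻] = 0.0710 mmol/kg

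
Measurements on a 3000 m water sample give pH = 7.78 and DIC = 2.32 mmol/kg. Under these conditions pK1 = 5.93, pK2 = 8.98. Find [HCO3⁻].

α₁ = 1 / (1 + [H⁺]/K1 + K2/[H⁺]) = 1 / (1 + 10^-1.85 + 10^-1.20)
   = 1 / (1 + 0.014125 + 0.063096) = 1/1.0772 = 0.9283
[HCO3⁻] = α₁ × DIC = 0.9283 × 2.32 = 2.15 mmol/kg

[HCO3⁻] = 2.15 mmol/kg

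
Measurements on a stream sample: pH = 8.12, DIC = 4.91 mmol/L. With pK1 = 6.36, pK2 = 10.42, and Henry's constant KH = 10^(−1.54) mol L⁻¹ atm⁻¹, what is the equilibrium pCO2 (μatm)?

pCO2 = 2890 μatm

α₀ = 1 / (1 + K1/[H⁺] + K1K2/[H⁺]²) = 1 / (1 + 10^+1.76 + 10^-0.54)
   = 1 / (1 + 57.544 + 0.28840) = 1/58.832 = 0.01700
[CO2*] = α₀ × DIC = 0.01700 × 4.91 = 0.08346 mmol/L
pCO2 = [CO2*]/KH = 8.346×10^-5 / 2.884×10^-2 = 2890 μatm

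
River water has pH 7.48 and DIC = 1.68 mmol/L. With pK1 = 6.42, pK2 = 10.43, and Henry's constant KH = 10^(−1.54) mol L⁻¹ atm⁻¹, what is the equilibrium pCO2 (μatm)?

α₀ = 1 / (1 + K1/[H⁺] + K1K2/[H⁺]²) = 1 / (1 + 10^+1.06 + 10^-1.89)
   = 1 / (1 + 11.482 + 0.012882) = 1/12.494 = 0.08004
[CO2*] = α₀ × DIC = 0.08004 × 1.68 = 0.1345 mmol/L
pCO2 = [CO2*]/KH = 1.345×10^-4 / 2.884×10^-2 = 4660 μatm

pCO2 = 4660 μatm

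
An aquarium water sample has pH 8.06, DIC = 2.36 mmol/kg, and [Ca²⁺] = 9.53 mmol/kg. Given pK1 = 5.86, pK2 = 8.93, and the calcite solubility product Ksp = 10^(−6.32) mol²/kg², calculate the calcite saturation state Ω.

Ω = 5.55

α₂ = 1 / (1 + [H⁺]/K2 + [H⁺]²/(K1K2)) = 1 / (1 + 10^+0.87 + 10^-1.33)
   = 1 / (1 + 7.4131 + 0.046774) = 1/8.4599 = 0.1182
[CO3²⁻] = α₂ × DIC = 0.1182 × 2.36 = 0.2790 mmol/kg
Ksp = 10^(−6.32) = 4.786×10^-7
Ω = [Ca²⁺][CO3²⁻]/Ksp = (9.53×10^-3)(2.790×10^-4) / 4.786×10^-7 = 5.55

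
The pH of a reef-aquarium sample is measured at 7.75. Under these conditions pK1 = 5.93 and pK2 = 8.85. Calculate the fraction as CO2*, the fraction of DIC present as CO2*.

α₀ = 1 / (1 + K1/[H⁺] + K1K2/[H⁺]²) = 1 / (1 + 10^+1.82 + 10^+0.72)
   = 1 / (1 + 66.069 + 5.2481) = 1/72.317 = 0.01383

α₀ = 0.0138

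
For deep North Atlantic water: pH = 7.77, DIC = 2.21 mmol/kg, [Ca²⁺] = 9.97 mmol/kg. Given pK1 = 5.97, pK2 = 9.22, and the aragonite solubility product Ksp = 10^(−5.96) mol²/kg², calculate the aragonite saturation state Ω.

α₂ = 1 / (1 + [H⁺]/K2 + [H⁺]²/(K1K2)) = 1 / (1 + 10^+1.45 + 10^-0.35)
   = 1 / (1 + 28.184 + 0.44668) = 1/29.631 = 0.03375
[CO3²⁻] = α₂ × DIC = 0.03375 × 2.21 = 0.07459 mmol/kg
Ksp = 10^(−5.96) = 1.096×10^-6
Ω = [Ca²⁺][CO3²⁻]/Ksp = (9.97×10^-3)(7.459×10^-5) / 1.096×10^-6 = 0.678

Ω = 0.678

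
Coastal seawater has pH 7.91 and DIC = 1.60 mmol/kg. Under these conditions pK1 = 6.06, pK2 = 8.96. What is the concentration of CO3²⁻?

α₂ = 1 / (1 + [H⁺]/K2 + [H⁺]²/(K1K2)) = 1 / (1 + 10^+1.05 + 10^-0.80)
   = 1 / (1 + 11.220 + 0.15849) = 1/12.379 = 0.08078
[CO3²⁻] = α₂ × DIC = 0.08078 × 1.60 = 0.129 mmol/kg

[CO3²⁻] = 0.129 mmol/kg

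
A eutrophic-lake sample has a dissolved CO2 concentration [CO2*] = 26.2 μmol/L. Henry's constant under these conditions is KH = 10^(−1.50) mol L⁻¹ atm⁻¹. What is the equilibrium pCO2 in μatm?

pCO2 = 829 μatm

KH = 10^(−1.50) = 3.162×10^-2 mol L⁻¹ atm⁻¹
pCO2 = [CO2*]/KH = 26.2×10^-6 / 3.162×10^-2 = 8.29×10^-4 atm = 829 μatm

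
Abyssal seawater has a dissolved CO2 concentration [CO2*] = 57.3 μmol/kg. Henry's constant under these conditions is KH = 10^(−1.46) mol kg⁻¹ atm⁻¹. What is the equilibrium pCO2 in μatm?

pCO2 = 1650 μatm

KH = 10^(−1.46) = 3.467×10^-2 mol kg⁻¹ atm⁻¹
pCO2 = [CO2*]/KH = 57.3×10^-6 / 3.467×10^-2 = 1.65×10^-3 atm = 1650 μatm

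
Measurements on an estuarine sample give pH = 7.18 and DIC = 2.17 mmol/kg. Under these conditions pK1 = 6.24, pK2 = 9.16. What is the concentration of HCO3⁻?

[HCO3⁻] = 1.93 mmol/kg

α₁ = 1 / (1 + [H⁺]/K1 + K2/[H⁺]) = 1 / (1 + 10^-0.94 + 10^-1.98)
   = 1 / (1 + 0.11482 + 0.010471) = 1/1.1253 = 0.8887
[HCO3⁻] = α₁ × DIC = 0.8887 × 2.17 = 1.93 mmol/kg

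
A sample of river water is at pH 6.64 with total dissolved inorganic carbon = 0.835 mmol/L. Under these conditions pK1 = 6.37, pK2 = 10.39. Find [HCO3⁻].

[HCO3⁻] = 0.543 mmol/L

α₁ = 1 / (1 + [H⁺]/K1 + K2/[H⁺]) = 1 / (1 + 10^-0.27 + 10^-3.75)
   = 1 / (1 + 0.53703 + 0.00017783) = 1/1.5372 = 0.6505
[HCO3⁻] = α₁ × DIC = 0.6505 × 0.835 = 0.543 mmol/L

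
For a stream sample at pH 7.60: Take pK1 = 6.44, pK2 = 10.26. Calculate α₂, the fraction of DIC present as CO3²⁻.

α₂ = 1 / (1 + [H⁺]/K2 + [H⁺]²/(K1K2)) = 1 / (1 + 10^+2.66 + 10^+1.50)
   = 1 / (1 + 457.09 + 31.623) = 1/489.71 = 0.002042

α₂ = 0.00204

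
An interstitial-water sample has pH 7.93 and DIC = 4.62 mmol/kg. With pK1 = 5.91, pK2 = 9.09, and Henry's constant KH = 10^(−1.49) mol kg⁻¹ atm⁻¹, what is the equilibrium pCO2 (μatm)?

pCO2 = 1260 μatm

α₀ = 1 / (1 + K1/[H⁺] + K1K2/[H⁺]²) = 1 / (1 + 10^+2.02 + 10^+0.86)
   = 1 / (1 + 104.71 + 7.2444) = 1/112.96 = 0.008853
[CO2*] = α₀ × DIC = 0.008853 × 4.62 = 0.04090 mmol/kg
pCO2 = [CO2*]/KH = 4.090×10^-5 / 3.236×10^-2 = 1260 μatm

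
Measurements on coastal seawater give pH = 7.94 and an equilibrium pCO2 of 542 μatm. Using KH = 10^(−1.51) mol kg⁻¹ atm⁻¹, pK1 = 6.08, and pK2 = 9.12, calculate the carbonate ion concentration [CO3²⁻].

[CO3²⁻] = 0.0802 mmol/kg

[CO2*] = KH · pCO2 = 10^(−1.51) × 542×10^-6 = 1.675×10^-5 mol/kg
α₀ = 1/(1 + K1/[H⁺] + K1K2/[H⁺]²) = 1/(1 + 10^+1.86 + 10^+0.68) = 0.01278
DIC = [CO2*]/α₀ = 1.675×10^-5 / 0.01278 = 1.310 mmol/kg
[CO3²⁻] = α₂·DIC; α₂ = 0.06118, so [CO3²⁻] = 0.06118 × 1.310 = 0.0802 mmol/kg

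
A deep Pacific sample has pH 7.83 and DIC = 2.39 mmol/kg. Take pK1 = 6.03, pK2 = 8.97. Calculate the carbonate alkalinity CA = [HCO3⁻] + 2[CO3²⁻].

CA = [HCO3⁻] + 2[CO3²⁻] = (α₁ + 2α₂)·DIC
At pH 7.83: [H⁺]/K1 = 10^-1.80 = 0.015849, K2/[H⁺] = 10^-1.14 = 0.072444
α₁ = 1/(1 + 0.015849 + 0.072444) = 1/1.0883 = 0.9189; α₂ = α₁·K2/[H⁺] = 0.06657
α₁ + 2α₂ = 1.0520
CA = 1.0520 × 2.39 = 2.51 mmol/kg

CA = 2.51 mmol/kg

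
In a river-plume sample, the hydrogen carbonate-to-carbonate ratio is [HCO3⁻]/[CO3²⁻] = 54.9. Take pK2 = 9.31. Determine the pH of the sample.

pH = 7.57

From K2 = [H⁺][CO3²⁻]/[HCO3⁻]:  pH = pK2 − log₁₀([HCO3⁻]/[CO3²⁻])
log₁₀(54.9) = +1.740
pH = 9.31 − (+1.740) = 7.57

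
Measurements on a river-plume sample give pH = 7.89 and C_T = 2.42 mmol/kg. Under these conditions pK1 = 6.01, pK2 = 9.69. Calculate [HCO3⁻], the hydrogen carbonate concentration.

α₁ = 1 / (1 + [H⁺]/K1 + K2/[H⁺]) = 1 / (1 + 10^-1.88 + 10^-1.80)
   = 1 / (1 + 0.013183 + 0.015849) = 1/1.0290 = 0.9718
[HCO3⁻] = α₁ × DIC = 0.9718 × 2.42 = 2.35 mmol/kg

[HCO3⁻] = 2.35 mmol/kg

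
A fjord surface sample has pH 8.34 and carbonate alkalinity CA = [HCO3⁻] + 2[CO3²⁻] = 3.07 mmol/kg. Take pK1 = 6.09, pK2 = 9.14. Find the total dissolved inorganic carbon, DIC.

CA = [HCO3⁻] + 2[CO3²⁻] = (α₁ + 2α₂)·DIC
At pH 8.34: [H⁺]/K1 = 10^-2.25 = 0.0056234, K2/[H⁺] = 10^-0.80 = 0.15849
α₁ = 1/(1 + 0.0056234 + 0.15849) = 1/1.1641 = 0.8590; α₂ = α₁·K2/[H⁺] = 0.1361
α₁ + 2α₂ = 1.1313
DIC = CA / (α₁ + 2α₂) = 3.07 / 1.1313 = 2.71 mmol/kg

DIC = 2.71 mmol/kg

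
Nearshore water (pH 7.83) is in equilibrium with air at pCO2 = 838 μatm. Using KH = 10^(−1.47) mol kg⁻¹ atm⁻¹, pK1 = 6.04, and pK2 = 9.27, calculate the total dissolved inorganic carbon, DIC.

DIC = 1.84 mmol/kg

[CO2*] = KH · pCO2 = 10^(−1.47) × 838×10^-6 = 2.840×10^-5 mol/kg
α₀ = 1/(1 + K1/[H⁺] + K1K2/[H⁺]²) = 1/(1 + 10^+1.79 + 10^+0.35) = 0.01541
DIC = [CO2*]/α₀ = 2.840×10^-5 / 0.01541 = 1.84 mmol/kg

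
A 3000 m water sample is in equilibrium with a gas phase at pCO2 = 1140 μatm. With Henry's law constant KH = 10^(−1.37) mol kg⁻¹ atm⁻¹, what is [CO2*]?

[CO2*] = 48.6 μmol/kg

KH = 10^(−1.37) = 4.266×10^-2 mol kg⁻¹ atm⁻¹
[CO2*] = KH · pCO2 = 4.266×10^-2 × 1140×10^-6 atm = 4.86×10^-5 mol/kg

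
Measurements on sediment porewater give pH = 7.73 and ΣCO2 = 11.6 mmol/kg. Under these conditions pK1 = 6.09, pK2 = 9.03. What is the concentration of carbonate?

α₂ = 1 / (1 + [H⁺]/K2 + [H⁺]²/(K1K2)) = 1 / (1 + 10^+1.30 + 10^-0.34)
   = 1 / (1 + 19.953 + 0.45709) = 1/21.410 = 0.04671
[CO3²⁻] = α₂ × DIC = 0.04671 × 11.6 = 0.542 mmol/kg

[CO3²⁻] = 0.542 mmol/kg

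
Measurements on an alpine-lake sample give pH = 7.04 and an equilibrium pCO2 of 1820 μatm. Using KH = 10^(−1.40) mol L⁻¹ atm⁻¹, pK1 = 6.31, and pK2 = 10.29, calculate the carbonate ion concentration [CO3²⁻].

[CO3²⁻] = 0.219 μmol/L

[CO2*] = KH · pCO2 = 10^(−1.40) × 1820×10^-6 = 7.246×10^-5 mol/L
α₀ = 1/(1 + K1/[H⁺] + K1K2/[H⁺]²) = 1/(1 + 10^+0.73 + 10^-2.52) = 0.1569
DIC = [CO2*]/α₀ = 7.246×10^-5 / 0.1569 = 0.4618 mmol/L
[CO3²⁻] = α₂·DIC; α₂ = 0.0004738, so [CO3²⁻] = 0.0004738 × 0.4618 = 0.000219 mmol/L = 0.219 μmol/L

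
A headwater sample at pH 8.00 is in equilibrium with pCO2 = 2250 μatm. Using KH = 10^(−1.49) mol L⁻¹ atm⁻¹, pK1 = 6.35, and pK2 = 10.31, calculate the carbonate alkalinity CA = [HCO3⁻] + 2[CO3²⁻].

CA = 3.28 mmol/L

[CO2*] = KH · pCO2 = 10^(−1.49) × 2250×10^-6 = 7.281×10^-5 mol/L
α₀ = 1/(1 + K1/[H⁺] + K1K2/[H⁺]²) = 1/(1 + 10^+1.65 + 10^-0.66) = 0.02179
DIC = [CO2*]/α₀ = 7.281×10^-5 / 0.02179 = 3.341 mmol/L
CA = (α₁ + 2α₂)·DIC = (0.9734 + 2×0.004768) × 3.341 = 3.28 mmol/L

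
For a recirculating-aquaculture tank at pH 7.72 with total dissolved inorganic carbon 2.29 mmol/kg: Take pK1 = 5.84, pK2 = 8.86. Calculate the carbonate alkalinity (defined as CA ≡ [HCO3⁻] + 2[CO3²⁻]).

CA = [HCO3⁻] + 2[CO3²⁻] = (α₁ + 2α₂)·DIC
At pH 7.72: [H⁺]/K1 = 10^-1.88 = 0.013183, K2/[H⁺] = 10^-1.14 = 0.072444
α₁ = 1/(1 + 0.013183 + 0.072444) = 1/1.0856 = 0.9211; α₂ = α₁·K2/[H⁺] = 0.06673
α₁ + 2α₂ = 1.0546
CA = 1.0546 × 2.29 = 2.42 mmol/kg

CA = 2.42 mmol/kg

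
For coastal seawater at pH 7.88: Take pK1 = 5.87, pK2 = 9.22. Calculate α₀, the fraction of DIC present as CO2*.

α₀ = 1 / (1 + K1/[H⁺] + K1K2/[H⁺]²) = 1 / (1 + 10^+2.01 + 10^+0.67)
   = 1 / (1 + 102.33 + 4.6774) = 1/108.01 = 0.009259

α₀ = 0.00926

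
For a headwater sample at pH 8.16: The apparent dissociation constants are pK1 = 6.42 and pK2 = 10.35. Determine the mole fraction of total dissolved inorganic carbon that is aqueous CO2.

α₀ = 0.0178

α₀ = 1 / (1 + K1/[H⁺] + K1K2/[H⁺]²) = 1 / (1 + 10^+1.74 + 10^-0.45)
   = 1 / (1 + 54.954 + 0.35481) = 1/56.309 = 0.01776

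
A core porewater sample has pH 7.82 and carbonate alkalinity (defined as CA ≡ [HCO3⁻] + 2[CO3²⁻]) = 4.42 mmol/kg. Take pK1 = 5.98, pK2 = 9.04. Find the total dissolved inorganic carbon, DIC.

CA = [HCO3⁻] + 2[CO3²⁻] = (α₁ + 2α₂)·DIC
At pH 7.82: [H⁺]/K1 = 10^-1.84 = 0.014454, K2/[H⁺] = 10^-1.22 = 0.060256
α₁ = 1/(1 + 0.014454 + 0.060256) = 1/1.0747 = 0.9305; α₂ = α₁·K2/[H⁺] = 0.05607
α₁ + 2α₂ = 1.0426
DIC = CA / (α₁ + 2α₂) = 4.42 / 1.0426 = 4.24 mmol/kg

DIC = 4.24 mmol/kg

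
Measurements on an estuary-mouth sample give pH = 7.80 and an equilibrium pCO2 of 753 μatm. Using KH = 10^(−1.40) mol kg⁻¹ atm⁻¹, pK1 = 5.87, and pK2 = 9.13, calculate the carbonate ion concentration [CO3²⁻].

[CO3²⁻] = 0.119 mmol/kg

[CO2*] = KH · pCO2 = 10^(−1.40) × 753×10^-6 = 2.998×10^-5 mol/kg
α₀ = 1/(1 + K1/[H⁺] + K1K2/[H⁺]²) = 1/(1 + 10^+1.93 + 10^+0.60) = 0.01110
DIC = [CO2*]/α₀ = 2.998×10^-5 / 0.01110 = 2.701 mmol/kg
[CO3²⁻] = α₂·DIC; α₂ = 0.04419, so [CO3²⁻] = 0.04419 × 2.701 = 0.119 mmol/kg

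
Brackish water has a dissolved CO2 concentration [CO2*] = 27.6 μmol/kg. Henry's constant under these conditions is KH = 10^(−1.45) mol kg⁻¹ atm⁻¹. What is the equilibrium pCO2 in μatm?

pCO2 = 778 μatm

KH = 10^(−1.45) = 3.548×10^-2 mol kg⁻¹ atm⁻¹
pCO2 = [CO2*]/KH = 27.6×10^-6 / 3.548×10^-2 = 7.78×10^-4 atm = 778 μatm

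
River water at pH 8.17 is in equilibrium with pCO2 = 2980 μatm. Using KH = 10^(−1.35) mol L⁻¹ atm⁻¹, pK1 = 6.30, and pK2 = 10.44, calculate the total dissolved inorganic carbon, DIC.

DIC = 10.1 mmol/L

[CO2*] = KH · pCO2 = 10^(−1.35) × 2980×10^-6 = 1.331×10^-4 mol/L
α₀ = 1/(1 + K1/[H⁺] + K1K2/[H⁺]²) = 1/(1 + 10^+1.87 + 10^-0.40) = 0.01324
DIC = [CO2*]/α₀ = 1.331×10^-4 / 0.01324 = 10.1 mmol/L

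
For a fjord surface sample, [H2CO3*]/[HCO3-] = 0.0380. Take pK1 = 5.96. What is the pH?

pH = 7.38

From K1 = [H⁺][HCO3-]/[H2CO3*]:  pH = pK1 − log₁₀([H2CO3*]/[HCO3-])
log₁₀(0.0380) = -1.420
pH = 5.96 − (-1.420) = 7.38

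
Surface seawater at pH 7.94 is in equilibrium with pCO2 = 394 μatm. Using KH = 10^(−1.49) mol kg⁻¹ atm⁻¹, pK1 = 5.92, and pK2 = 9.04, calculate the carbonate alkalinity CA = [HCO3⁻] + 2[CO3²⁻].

CA = 1.55 mmol/kg

[CO2*] = KH · pCO2 = 10^(−1.49) × 394×10^-6 = 1.275×10^-5 mol/kg
α₀ = 1/(1 + K1/[H⁺] + K1K2/[H⁺]²) = 1/(1 + 10^+2.02 + 10^+0.92) = 0.008770
DIC = [CO2*]/α₀ = 1.275×10^-5 / 0.008770 = 1.454 mmol/kg
CA = (α₁ + 2α₂)·DIC = (0.9183 + 2×0.07294) × 1.454 = 1.55 mmol/kg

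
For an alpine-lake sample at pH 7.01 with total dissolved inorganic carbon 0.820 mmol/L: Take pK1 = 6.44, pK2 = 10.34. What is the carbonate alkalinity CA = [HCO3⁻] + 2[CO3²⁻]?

CA = [HCO3⁻] + 2[CO3²⁻] = (α₁ + 2α₂)·DIC
At pH 7.01: [H⁺]/K1 = 10^-0.57 = 0.26915, K2/[H⁺] = 10^-3.33 = 0.00046774
α₁ = 1/(1 + 0.26915 + 0.00046774) = 1/1.2696 = 0.7876; α₂ = α₁·K2/[H⁺] = 0.0003684
α₁ + 2α₂ = 0.7884
CA = 0.7884 × 0.820 = 0.646 mmol/L

CA = 0.646 mmol/L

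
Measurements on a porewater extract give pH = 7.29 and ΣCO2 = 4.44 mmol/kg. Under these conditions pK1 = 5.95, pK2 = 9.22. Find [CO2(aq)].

α₀ = 1 / (1 + K1/[H⁺] + K1K2/[H⁺]²) = 1 / (1 + 10^+1.34 + 10^-0.59)
   = 1 / (1 + 21.878 + 0.25704) = 1/23.135 = 0.04323
[CO2*] = α₀ × DIC = 0.04323 × 4.44 = 0.192 mmol/kg

[CO2*] = 0.192 mmol/kg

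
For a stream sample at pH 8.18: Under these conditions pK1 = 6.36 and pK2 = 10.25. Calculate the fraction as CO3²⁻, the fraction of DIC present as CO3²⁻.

α₂ = 0.00831

α₂ = 1 / (1 + [H⁺]/K2 + [H⁺]²/(K1K2)) = 1 / (1 + 10^+2.07 + 10^+0.25)
   = 1 / (1 + 117.49 + 1.7783) = 1/120.27 = 0.008315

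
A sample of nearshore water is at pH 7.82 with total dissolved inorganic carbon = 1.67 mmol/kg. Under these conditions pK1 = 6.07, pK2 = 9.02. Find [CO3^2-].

α₂ = 1 / (1 + [H⁺]/K2 + [H⁺]²/(K1K2)) = 1 / (1 + 10^+1.20 + 10^-0.55)
   = 1 / (1 + 15.849 + 0.28184) = 1/17.131 = 0.05837
[CO3²⁻] = α₂ × DIC = 0.05837 × 1.67 = 0.0975 mmol/kg

[CO3²⁻] = 0.0975 mmol/kg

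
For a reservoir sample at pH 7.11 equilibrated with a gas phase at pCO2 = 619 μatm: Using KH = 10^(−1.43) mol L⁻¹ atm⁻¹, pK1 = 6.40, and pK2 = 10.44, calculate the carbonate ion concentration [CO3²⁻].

[CO3²⁻] = 0.0552 μmol/L

[CO2*] = KH · pCO2 = 10^(−1.43) × 619×10^-6 = 2.300×10^-5 mol/L
α₀ = 1/(1 + K1/[H⁺] + K1K2/[H⁺]²) = 1/(1 + 10^+0.71 + 10^-2.62) = 0.1631
DIC = [CO2*]/α₀ = 2.300×10^-5 / 0.1631 = 0.1410 mmol/L
[CO3²⁻] = α₂·DIC; α₂ = 0.0003913, so [CO3²⁻] = 0.0003913 × 0.1410 = 5.52×10^-5 mmol/L = 0.0552 μmol/L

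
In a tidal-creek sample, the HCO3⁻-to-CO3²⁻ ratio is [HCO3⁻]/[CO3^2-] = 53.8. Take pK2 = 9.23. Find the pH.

pH = 7.50

From K2 = [H⁺][CO3^2-]/[HCO3⁻]:  pH = pK2 − log₁₀([HCO3⁻]/[CO3^2-])
log₁₀(53.8) = +1.731
pH = 9.23 − (+1.731) = 7.50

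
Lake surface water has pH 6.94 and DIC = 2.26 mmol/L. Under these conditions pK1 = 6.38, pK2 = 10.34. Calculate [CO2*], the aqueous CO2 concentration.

[CO2*] = 0.488 mmol/L

α₀ = 1 / (1 + K1/[H⁺] + K1K2/[H⁺]²) = 1 / (1 + 10^+0.56 + 10^-2.84)
   = 1 / (1 + 3.6308 + 0.0014454) = 1/4.6322 = 0.2159
[CO2*] = α₀ × DIC = 0.2159 × 2.26 = 0.488 mmol/L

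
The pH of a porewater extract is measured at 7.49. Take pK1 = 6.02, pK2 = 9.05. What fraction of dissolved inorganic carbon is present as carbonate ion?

α₂ = 1 / (1 + [H⁺]/K2 + [H⁺]²/(K1K2)) = 1 / (1 + 10^+1.56 + 10^+0.09)
   = 1 / (1 + 36.308 + 1.2303) = 1/38.538 = 0.02595

α₂ = 0.0259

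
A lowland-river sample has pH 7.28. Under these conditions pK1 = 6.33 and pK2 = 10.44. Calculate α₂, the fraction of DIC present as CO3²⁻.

α₂ = 1 / (1 + [H⁺]/K2 + [H⁺]²/(K1K2)) = 1 / (1 + 10^+3.16 + 10^+2.21)
   = 1 / (1 + 1445.4 + 162.18) = 1/1608.6 = 0.0006217

α₂ = 0.000622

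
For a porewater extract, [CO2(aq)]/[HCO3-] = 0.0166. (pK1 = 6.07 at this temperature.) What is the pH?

pH = 7.85

From K1 = [H⁺][HCO3-]/[CO2(aq)]:  pH = pK1 − log₁₀([CO2(aq)]/[HCO3-])
log₁₀(0.0166) = -1.780
pH = 6.07 − (-1.780) = 7.85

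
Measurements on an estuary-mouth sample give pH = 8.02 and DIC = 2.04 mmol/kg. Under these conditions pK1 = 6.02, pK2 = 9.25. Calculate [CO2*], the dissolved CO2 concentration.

α₀ = 1 / (1 + K1/[H⁺] + K1K2/[H⁺]²) = 1 / (1 + 10^+2.00 + 10^+0.77)
   = 1 / (1 + 100.00 + 5.8884) = 1/106.89 = 0.009356
[CO2*] = α₀ × DIC = 0.009356 × 2.04 = 0.0191 mmol/kg = 19.1 μmol/kg

[CO2*] = 19.1 μmol/kg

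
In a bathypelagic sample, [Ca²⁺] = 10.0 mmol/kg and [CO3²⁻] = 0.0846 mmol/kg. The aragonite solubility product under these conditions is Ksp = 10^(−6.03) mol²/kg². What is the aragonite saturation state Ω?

Ksp = 10^(−6.03) = 9.333×10^-7
Ω = [Ca²⁺][CO3²⁻]/Ksp = (10.0×10^-3)(0.0846×10^-3) / 9.333×10^-7 = 0.907

Ω = 0.907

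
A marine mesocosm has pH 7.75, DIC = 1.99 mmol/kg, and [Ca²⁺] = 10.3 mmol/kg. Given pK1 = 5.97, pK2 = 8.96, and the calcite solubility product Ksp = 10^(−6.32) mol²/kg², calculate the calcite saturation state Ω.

α₂ = 1 / (1 + [H⁺]/K2 + [H⁺]²/(K1K2)) = 1 / (1 + 10^+1.21 + 10^-0.57)
   = 1 / (1 + 16.218 + 0.26915) = 1/17.487 = 0.05718
[CO3²⁻] = α₂ × DIC = 0.05718 × 1.99 = 0.1138 mmol/kg
Ksp = 10^(−6.32) = 4.786×10^-7
Ω = [Ca²⁺][CO3²⁻]/Ksp = (10.3×10^-3)(1.138×10^-4) / 4.786×10^-7 = 2.45

Ω = 2.45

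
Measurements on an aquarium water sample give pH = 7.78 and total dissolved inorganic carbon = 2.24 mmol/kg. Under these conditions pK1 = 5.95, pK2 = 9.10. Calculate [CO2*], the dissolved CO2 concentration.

[CO2*] = 0.0312 mmol/kg

α₀ = 1 / (1 + K1/[H⁺] + K1K2/[H⁺]²) = 1 / (1 + 10^+1.83 + 10^+0.51)
   = 1 / (1 + 67.608 + 3.2359) = 1/71.844 = 0.01392
[CO2*] = α₀ × DIC = 0.01392 × 2.24 = 0.0312 mmol/kg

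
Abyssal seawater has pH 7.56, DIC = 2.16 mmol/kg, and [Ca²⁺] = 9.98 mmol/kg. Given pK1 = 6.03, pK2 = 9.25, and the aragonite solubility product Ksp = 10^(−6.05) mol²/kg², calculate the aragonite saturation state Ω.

Ω = 0.470

α₂ = 1 / (1 + [H⁺]/K2 + [H⁺]²/(K1K2)) = 1 / (1 + 10^+1.69 + 10^+0.16)
   = 1 / (1 + 48.978 + 1.4454) = 1/51.423 = 0.01945
[CO3²⁻] = α₂ × DIC = 0.01945 × 2.16 = 0.04200 mmol/kg
Ksp = 10^(−6.05) = 8.913×10^-7
Ω = [Ca²⁺][CO3²⁻]/Ksp = (9.98×10^-3)(4.200×10^-5) / 8.913×10^-7 = 0.470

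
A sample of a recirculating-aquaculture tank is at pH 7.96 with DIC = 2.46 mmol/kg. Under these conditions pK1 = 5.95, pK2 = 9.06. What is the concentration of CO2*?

[CO2*] = 0.0221 mmol/kg

α₀ = 1 / (1 + K1/[H⁺] + K1K2/[H⁺]²) = 1 / (1 + 10^+2.01 + 10^+0.91)
   = 1 / (1 + 102.33 + 8.1283) = 1/111.46 = 0.008972
[CO2*] = α₀ × DIC = 0.008972 × 2.46 = 0.0221 mmol/kg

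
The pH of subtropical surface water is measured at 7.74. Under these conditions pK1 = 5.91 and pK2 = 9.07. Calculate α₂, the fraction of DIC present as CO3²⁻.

α₂ = 1 / (1 + [H⁺]/K2 + [H⁺]²/(K1K2)) = 1 / (1 + 10^+1.33 + 10^-0.50)
   = 1 / (1 + 21.380 + 0.31623) = 1/22.696 = 0.04406

α₂ = 0.0441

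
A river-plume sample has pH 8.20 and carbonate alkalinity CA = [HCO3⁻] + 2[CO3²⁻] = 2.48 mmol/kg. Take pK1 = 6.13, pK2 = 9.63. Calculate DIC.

CA = [HCO3⁻] + 2[CO3²⁻] = (α₁ + 2α₂)·DIC
At pH 8.20: [H⁺]/K1 = 10^-2.07 = 0.0085114, K2/[H⁺] = 10^-1.43 = 0.037154
α₁ = 1/(1 + 0.0085114 + 0.037154) = 1/1.0457 = 0.9563; α₂ = α₁·K2/[H⁺] = 0.03553
α₁ + 2α₂ = 1.0274
DIC = CA / (α₁ + 2α₂) = 2.48 / 1.0274 = 2.41 mmol/kg

DIC = 2.41 mmol/kg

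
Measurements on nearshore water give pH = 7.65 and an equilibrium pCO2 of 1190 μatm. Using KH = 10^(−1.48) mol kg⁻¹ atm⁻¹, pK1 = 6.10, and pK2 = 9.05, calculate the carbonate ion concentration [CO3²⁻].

[CO2*] = KH · pCO2 = 10^(−1.48) × 1190×10^-6 = 3.940×10^-5 mol/kg
α₀ = 1/(1 + K1/[H⁺] + K1K2/[H⁺]²) = 1/(1 + 10^+1.55 + 10^+0.15) = 0.02639
DIC = [CO2*]/α₀ = 3.940×10^-5 / 0.02639 = 1.493 mmol/kg
[CO3²⁻] = α₂·DIC; α₂ = 0.03728, so [CO3²⁻] = 0.03728 × 1.493 = 0.0557 mmol/kg

[CO3²⁻] = 0.0557 mmol/kg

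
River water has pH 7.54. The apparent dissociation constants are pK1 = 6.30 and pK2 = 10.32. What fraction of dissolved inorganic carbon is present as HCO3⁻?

α₁ = 0.944

α₁ = 1 / (1 + [H⁺]/K1 + K2/[H⁺]) = 1 / (1 + 10^-1.24 + 10^-2.78)
   = 1 / (1 + 0.057544 + 0.0016596) = 1/1.0592 = 0.9441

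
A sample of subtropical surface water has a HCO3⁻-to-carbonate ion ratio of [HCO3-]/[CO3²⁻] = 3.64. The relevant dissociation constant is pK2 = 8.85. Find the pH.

pH = 8.29

From K2 = [H⁺][CO3²⁻]/[HCO3-]:  pH = pK2 − log₁₀([HCO3-]/[CO3²⁻])
log₁₀(3.64) = +0.561
pH = 8.85 − (+0.561) = 8.29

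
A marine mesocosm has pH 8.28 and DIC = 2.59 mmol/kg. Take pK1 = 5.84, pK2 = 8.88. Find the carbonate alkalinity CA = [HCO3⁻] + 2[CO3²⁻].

CA = 3.10 mmol/kg

CA = [HCO3⁻] + 2[CO3²⁻] = (α₁ + 2α₂)·DIC
At pH 8.28: [H⁺]/K1 = 10^-2.44 = 0.0036308, K2/[H⁺] = 10^-0.60 = 0.25119
α₁ = 1/(1 + 0.0036308 + 0.25119) = 1/1.2548 = 0.7969; α₂ = α₁·K2/[H⁺] = 0.2002
α₁ + 2α₂ = 1.1973
CA = 1.1973 × 2.59 = 3.10 mmol/kg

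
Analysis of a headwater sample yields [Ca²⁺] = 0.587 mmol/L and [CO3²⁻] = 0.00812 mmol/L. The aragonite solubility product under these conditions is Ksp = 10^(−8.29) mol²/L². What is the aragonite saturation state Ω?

Ksp = 10^(−8.29) = 5.129×10^-9
Ω = [Ca²⁺][CO3²⁻]/Ksp = (0.587×10^-3)(0.00812×10^-3) / 5.129×10^-9 = 0.929

Ω = 0.929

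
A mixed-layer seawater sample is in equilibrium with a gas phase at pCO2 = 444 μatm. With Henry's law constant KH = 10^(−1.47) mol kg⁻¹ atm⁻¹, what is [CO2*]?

[CO2*] = 15.0 μmol/kg

KH = 10^(−1.47) = 3.388×10^-2 mol kg⁻¹ atm⁻¹
[CO2*] = KH · pCO2 = 3.388×10^-2 × 444×10^-6 atm = 1.50×10^-5 mol/kg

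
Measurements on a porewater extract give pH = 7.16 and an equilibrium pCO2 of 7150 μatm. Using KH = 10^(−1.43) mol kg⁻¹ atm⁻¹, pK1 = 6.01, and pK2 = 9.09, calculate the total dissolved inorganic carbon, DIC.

DIC = 4.06 mmol/kg

[CO2*] = KH · pCO2 = 10^(−1.43) × 7150×10^-6 = 2.656×10^-4 mol/kg
α₀ = 1/(1 + K1/[H⁺] + K1K2/[H⁺]²) = 1/(1 + 10^+1.15 + 10^-0.78) = 0.06540
DIC = [CO2*]/α₀ = 2.656×10^-4 / 0.06540 = 4.06 mmol/kg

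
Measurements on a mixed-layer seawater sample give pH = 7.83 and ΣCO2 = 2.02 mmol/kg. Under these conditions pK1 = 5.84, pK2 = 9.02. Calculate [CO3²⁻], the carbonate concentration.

[CO3²⁻] = 0.121 mmol/kg

α₂ = 1 / (1 + [H⁺]/K2 + [H⁺]²/(K1K2)) = 1 / (1 + 10^+1.19 + 10^-0.80)
   = 1 / (1 + 15.488 + 0.15849) = 1/16.647 = 0.06007
[CO3²⁻] = α₂ × DIC = 0.06007 × 2.02 = 0.121 mmol/kg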